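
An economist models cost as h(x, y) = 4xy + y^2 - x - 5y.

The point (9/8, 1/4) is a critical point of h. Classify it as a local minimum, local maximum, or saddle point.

The Hessian of h is constant: H = [[0, 4], [4, 2]].
det(H) = 0·2 − 4² = -16.
Since det(H) < 0, H is indefinite and the critical point is a saddle point.

saddle point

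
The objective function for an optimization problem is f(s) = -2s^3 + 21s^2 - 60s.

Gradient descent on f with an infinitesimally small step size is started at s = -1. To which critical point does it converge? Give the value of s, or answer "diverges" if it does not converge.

f'(s) = -6(s - 5)(s - 2), so f'(-1) = -108.
Gradient descent moves in the -f' direction, i.e. s is increasing.
The nearest critical point in that direction is s = 2, where f'' = 18 > 0 (a local minimum). The iterate converges there.

2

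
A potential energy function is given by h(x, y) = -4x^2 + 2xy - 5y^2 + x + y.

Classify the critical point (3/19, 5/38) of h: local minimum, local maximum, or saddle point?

The Hessian of h is constant: H = [[-8, 2], [2, -10]].
det(H) = (-8)·(-10) − 2² = 76.
det(H) > 0 and tr(H) = -18 < 0, so H is negative definite and the point is a local maximum.

local maximum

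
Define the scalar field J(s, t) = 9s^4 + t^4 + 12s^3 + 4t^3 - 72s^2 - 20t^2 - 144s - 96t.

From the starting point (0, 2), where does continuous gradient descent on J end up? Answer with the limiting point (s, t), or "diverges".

J is separable, so gradient descent decouples: s follows -∂J/∂s, t follows -∂J/∂t.
∂J/∂s = 36(s - 2)(s + 1)(s + 2); at s=0 this is -144, so s increases.
∂J/∂t = 4(t - 3)(t + 2)(t + 4); at t=2 this is -96, so t increases.
s converges to its nearest critical value 2 (a local min of the s-part); t converges to 3. The iterate converges to (2, 3).

(2, 3)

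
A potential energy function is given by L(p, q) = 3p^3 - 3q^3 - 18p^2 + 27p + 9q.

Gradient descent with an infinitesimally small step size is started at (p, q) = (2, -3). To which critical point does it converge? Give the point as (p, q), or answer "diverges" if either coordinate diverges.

(3, -1)

L is separable, so gradient descent decouples: p follows -∂L/∂p, q follows -∂L/∂q.
∂L/∂p = 9(p - 3)(p - 1); at p=2 this is -9, so p increases.
∂L/∂q = -9(q - 1)(q + 1); at q=-3 this is -72, so q increases.
p converges to its nearest critical value 3 (a local min of the p-part); q converges to -1. The iterate converges to (3, -1).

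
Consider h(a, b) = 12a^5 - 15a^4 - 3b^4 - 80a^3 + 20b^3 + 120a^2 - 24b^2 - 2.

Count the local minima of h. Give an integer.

h separates as a function of a plus a function of b, so ∇h=0 decouples.
∂h/∂a = 60a(a - 2)(a - 1)(a + 2) = 0 at a ∈ {-2, 0, 1, 2}; ∂h/∂b = -12b(b - 4)(b - 1) = 0 at b ∈ {0, 1, 4}.
The Hessian is diagonal: diag(h_aa, h_bb). Second derivatives: h_aa(-2)=-1440, h_aa(0)=240, h_aa(1)=-180, h_aa(2)=480; h_bb(0)=-48, h_bb(1)=36, h_bb(4)=-144.
Local minima occur where both diagonal entries positive: (0, 1), (2, 1). Count: 2.

2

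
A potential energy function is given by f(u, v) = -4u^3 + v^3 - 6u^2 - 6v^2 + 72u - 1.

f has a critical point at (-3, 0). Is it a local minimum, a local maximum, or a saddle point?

saddle point

The mixed partial ∂²f/∂u∂v is 0, so the Hessian at any point is diag(f_uu, f_vv) = diag(-12(2u + 1), 6(v - 2)).
At (-3, 0): H = diag(60, -12).
The eigenvalues have opposite signs, so H is indefinite: a saddle point.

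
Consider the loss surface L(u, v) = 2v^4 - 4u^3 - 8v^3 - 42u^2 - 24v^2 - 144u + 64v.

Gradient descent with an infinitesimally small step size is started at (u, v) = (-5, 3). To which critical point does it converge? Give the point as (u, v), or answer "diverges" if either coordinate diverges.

(-4, 4)

L is separable, so gradient descent decouples: u follows -∂L/∂u, v follows -∂L/∂v.
∂L/∂u = -12(u + 3)(u + 4); at u=-5 this is -24, so u increases.
∂L/∂v = 8(v - 4)(v - 1)(v + 2); at v=3 this is -80, so v increases.
u converges to its nearest critical value -4 (a local min of the u-part); v converges to 4. The iterate converges to (-4, 4).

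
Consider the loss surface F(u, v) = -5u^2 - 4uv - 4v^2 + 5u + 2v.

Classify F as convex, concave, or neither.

concave

F is quadratic, so its Hessian is the constant matrix H = [[-10, -4], [-4, -8]].
det(H) = 64, tr(H) = -18.
det(H) > 0 and tr(H) < 0, so H is negative definite everywhere: concave.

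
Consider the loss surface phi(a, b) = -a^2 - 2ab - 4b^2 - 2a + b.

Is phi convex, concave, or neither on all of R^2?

phi is quadratic, so its Hessian is the constant matrix H = [[-2, -2], [-2, -8]].
det(H) = 12, tr(H) = -10.
det(H) > 0 and tr(H) < 0, so H is negative definite everywhere: concave.

concave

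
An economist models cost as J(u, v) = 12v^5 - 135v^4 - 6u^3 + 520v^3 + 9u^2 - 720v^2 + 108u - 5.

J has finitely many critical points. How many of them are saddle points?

4

J separates as a function of u plus a function of v, so ∇J=0 decouples.
∂J/∂u = -18(u - 3)(u + 2) = 0 at u ∈ {-2, 3}; ∂J/∂v = 60v(v - 4)(v - 3)(v - 2) = 0 at v ∈ {0, 2, 3, 4}.
The Hessian is diagonal: diag(J_uu, J_vv). Second derivatives: J_uu(-2)=90, J_uu(3)=-90; J_vv(0)=-1440, J_vv(2)=240, J_vv(3)=-180, J_vv(4)=480.
Saddle points occur where the two diagonal entries have opposite signs: (-2, 0), (-2, 3), (3, 2), (3, 4). Count: 4.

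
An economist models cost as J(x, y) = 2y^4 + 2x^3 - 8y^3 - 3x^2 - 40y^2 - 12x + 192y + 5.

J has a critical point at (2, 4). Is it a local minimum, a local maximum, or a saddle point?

local minimum

The mixed partial ∂²J/∂x∂y is 0, so the Hessian at any point is diag(J_xx, J_yy) = diag(6(2x - 1), 8(3y^2 - 6y - 10)).
At (2, 4): H = diag(18, 112).
Both eigenvalues are positive, so H is positive definite: a local minimum.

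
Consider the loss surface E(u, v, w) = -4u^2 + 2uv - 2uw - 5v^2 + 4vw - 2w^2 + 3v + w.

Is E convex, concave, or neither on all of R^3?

E is quadratic, so its Hessian is the constant matrix H = [[-8, 2, -2], [2, -10, 4], [-2, 4, -4]].
Leading principal minors: -8, 76, -168.
Signs alternate −, +, − ⇒ H ≺ 0 ⇒ concave.

concave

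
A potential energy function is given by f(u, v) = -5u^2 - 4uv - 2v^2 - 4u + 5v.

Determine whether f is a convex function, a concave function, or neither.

concave

f is quadratic, so its Hessian is the constant matrix H = [[-10, -4], [-4, -4]].
det(H) = 24, tr(H) = -14.
det(H) > 0 and tr(H) < 0, so H is negative definite everywhere: concave.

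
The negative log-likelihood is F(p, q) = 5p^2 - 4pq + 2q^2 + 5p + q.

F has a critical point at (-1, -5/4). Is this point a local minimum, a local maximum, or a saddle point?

local minimum

The Hessian of F is constant: H = [[10, -4], [-4, 4]].
det(H) = 10·4 − (-4)² = 24.
det(H) > 0 and tr(H) = 14 > 0, so H is positive definite and the point is a local minimum.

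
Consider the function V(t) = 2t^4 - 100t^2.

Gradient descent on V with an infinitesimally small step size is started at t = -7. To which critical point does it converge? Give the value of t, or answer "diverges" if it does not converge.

-5

V'(t) = 8t(t - 5)(t + 5), so V'(-7) = -1344.
Gradient descent moves in the -V' direction, i.e. t is increasing.
The nearest critical point in that direction is t = -5, where V'' = 400 > 0 (a local minimum). The iterate converges there.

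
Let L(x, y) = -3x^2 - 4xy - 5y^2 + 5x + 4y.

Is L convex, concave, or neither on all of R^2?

L is quadratic, so its Hessian is the constant matrix H = [[-6, -4], [-4, -10]].
det(H) = 44, tr(H) = -16.
det(H) > 0 and tr(H) < 0, so H is negative definite everywhere: concave.

concave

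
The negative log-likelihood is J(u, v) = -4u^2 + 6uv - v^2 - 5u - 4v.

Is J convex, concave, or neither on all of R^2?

J is quadratic, so its Hessian is the constant matrix H = [[-8, 6], [6, -2]].
det(H) = -20, tr(H) = -10.
det(H) < 0, so H is indefinite: neither convex nor concave.

neither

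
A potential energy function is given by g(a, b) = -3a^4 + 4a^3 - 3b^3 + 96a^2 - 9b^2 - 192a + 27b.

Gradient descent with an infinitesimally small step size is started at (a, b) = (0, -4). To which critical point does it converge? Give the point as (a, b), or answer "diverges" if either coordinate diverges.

(1, -3)

g is separable, so gradient descent decouples: a follows -∂g/∂a, b follows -∂g/∂b.
∂g/∂a = -12(a - 4)(a - 1)(a + 4); at a=0 this is -192, so a increases.
∂g/∂b = -9(b - 1)(b + 3); at b=-4 this is -45, so b increases.
a converges to its nearest critical value 1 (a local min of the a-part); b converges to -3. The iterate converges to (1, -3).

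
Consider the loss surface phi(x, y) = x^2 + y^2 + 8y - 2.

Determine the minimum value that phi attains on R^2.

-18

phi(x,y) separates as P(x) + Q(y) − 2, so its minimum is min P + min Q − 2.
P'(x) = 2x vanishes at x ∈ {0}; Q'(y) = 2y + 8 vanishes at y ∈ {-4}.
Local minima of P (where P''>0): P(0)=0. Local minima of Q: Q(-4)=-16.
So the global minimum of phi is P(0) + Q(-4) − 2 = 0 − 16 − 2 = -18, attained at (0, -4).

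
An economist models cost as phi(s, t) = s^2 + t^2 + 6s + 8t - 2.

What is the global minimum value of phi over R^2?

phi(s,t) separates as P(s) + Q(t) − 2, so its minimum is min P + min Q − 2.
P'(s) = 2s + 6 vanishes at s ∈ {-3}; Q'(t) = 2(t + 4) vanishes at t ∈ {-4}.
Local minima of P (where P''>0): P(-3)=-9. Local minima of Q: Q(-4)=-16.
So the global minimum of phi is P(-3) + Q(-4) − 2 = -9 − 16 − 2 = -27, attained at (-3, -4).

-27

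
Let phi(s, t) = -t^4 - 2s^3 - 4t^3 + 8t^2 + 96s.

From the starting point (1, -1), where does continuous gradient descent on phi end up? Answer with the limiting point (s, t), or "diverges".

phi is separable, so gradient descent decouples: s follows -∂phi/∂s, t follows -∂phi/∂t.
∂phi/∂s = -6(s - 4)(s + 4); at s=1 this is 90, so s decreases.
∂phi/∂t = -4t(t - 1)(t + 4); at t=-1 this is -24, so t increases.
s converges to its nearest critical value -4 (a local min of the s-part); t converges to 0. The iterate converges to (-4, 0).

(-4, 0)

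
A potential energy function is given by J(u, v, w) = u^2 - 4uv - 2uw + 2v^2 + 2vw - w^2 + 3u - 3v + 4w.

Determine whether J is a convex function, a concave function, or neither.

neither

J is quadratic, so its Hessian is the constant matrix H = [[2, -4, -2], [-4, 4, 2], [-2, 2, -2]].
Leading principal minors: 2, -8, 24.
Neither pattern holds ⇒ H is indefinite ⇒ neither convex nor concave.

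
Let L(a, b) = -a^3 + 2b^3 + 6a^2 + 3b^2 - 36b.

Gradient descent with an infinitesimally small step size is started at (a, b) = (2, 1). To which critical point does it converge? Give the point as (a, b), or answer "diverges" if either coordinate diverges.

(0, 2)

L is separable, so gradient descent decouples: a follows -∂L/∂a, b follows -∂L/∂b.
∂L/∂a = -3a(a - 4); at a=2 this is 12, so a decreases.
∂L/∂b = 6(b - 2)(b + 3); at b=1 this is -24, so b increases.
a converges to its nearest critical value 0 (a local min of the a-part); b converges to 2. The iterate converges to (0, 2).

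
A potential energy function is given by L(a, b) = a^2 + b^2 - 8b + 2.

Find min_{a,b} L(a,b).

L(a,b) separates as P(a) + Q(b) + 2, so its minimum is min P + min Q + 2.
P'(a) = 2a vanishes at a ∈ {0}; Q'(b) = 2b - 8 vanishes at b ∈ {4}.
Local minima of P (where P''>0): P(0)=0. Local minima of Q: Q(4)=-16.
So the global minimum of L is P(0) + Q(4) + 2 = 0 − 16 + 2 = -14, attained at (0, 4).

-14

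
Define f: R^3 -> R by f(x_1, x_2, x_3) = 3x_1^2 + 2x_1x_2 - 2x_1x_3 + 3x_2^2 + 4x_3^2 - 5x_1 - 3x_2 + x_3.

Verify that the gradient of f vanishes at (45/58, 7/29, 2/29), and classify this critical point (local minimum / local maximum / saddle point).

∇f = (6x_1 + 2x_2 - 2x_3 - 5, 2x_1 + 6x_2 - 3, -2x_1 + 8x_3 + 1); substituting (45/58, 7/29, 2/29) gives ∇f = (0, 0, 0), so (45/58, 7/29, 2/29) is indeed a critical point.
The Hessian is constant: H = [[6, 2, -2], [2, 6, 0], [-2, 0, 8]].
Leading principal minors: Δ₁ = 6, Δ₂ = 32, Δ₃ = 232.
All leading minors are positive, so H is positive definite: a local minimum.

local minimum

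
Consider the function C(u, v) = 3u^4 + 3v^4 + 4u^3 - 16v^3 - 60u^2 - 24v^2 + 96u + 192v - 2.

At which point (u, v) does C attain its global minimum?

(-4, -2)

C(u,v) separates as P(u) + Q(v) − 2, so its minimum is min P + min Q − 2.
P'(u) = 12(u - 2)(u - 1)(u + 4) vanishes at u ∈ {-4, 1, 2}; Q'(v) = 12(v - 4)(v - 2)(v + 2) vanishes at v ∈ {-2, 2, 4}.
Local minima of P (where P''>0): P(-4)=-832, P(2)=32. Local minima of Q: Q(-2)=-304, Q(4)=128.
So the global minimum of C is P(-4) + Q(-2) − 2 = -832 − 304 − 2 = -1138, attained at (-4, -2).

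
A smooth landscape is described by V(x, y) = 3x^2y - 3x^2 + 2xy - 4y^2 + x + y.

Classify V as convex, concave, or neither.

neither

The term 3x^2y is cubic, so the Hessian is not constant.
∂²V/∂x² = 6y - 6, which takes both signs as y varies (negative for sufficiently negative y). A diagonal entry of the Hessian changing sign means the Hessian is neither positive- nor negative-semidefinite on all of R^2.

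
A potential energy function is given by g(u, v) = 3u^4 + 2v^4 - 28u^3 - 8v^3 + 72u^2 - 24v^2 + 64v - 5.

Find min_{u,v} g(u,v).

g(u,v) separates as P(u) + Q(v) − 5, so its minimum is min P + min Q − 5.
P'(u) = 12u(u - 4)(u - 3) vanishes at u ∈ {0, 3, 4}; Q'(v) = 8(v - 4)(v - 1)(v + 2) vanishes at v ∈ {-2, 1, 4}.
Local minima of P (where P''>0): P(0)=0, P(4)=128. Local minima of Q: Q(-2)=-128, Q(4)=-128.
So the global minimum of g is P(0) + Q(-2) − 5 = 0 − 128 − 5 = -133, attained at (0, -2).

-133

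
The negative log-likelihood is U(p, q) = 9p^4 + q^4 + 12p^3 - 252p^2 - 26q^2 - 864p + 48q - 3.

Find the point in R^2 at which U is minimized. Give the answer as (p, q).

(4, -4)

U(p,q) separates as A(p) + B(q) − 3, so its minimum is min A + min B − 3.
A'(p) = 36(p - 4)(p + 2)(p + 3) vanishes at p ∈ {-3, -2, 4}; B'(q) = 4(q - 3)(q - 1)(q + 4) vanishes at q ∈ {-4, 1, 3}.
Local minima of A (where A''>0): A(-3)=729, A(4)=-4416. Local minima of B: B(-4)=-352, B(3)=-9.
So the global minimum of U is A(4) + B(-4) − 3 = -4416 − 352 − 3 = -4771, attained at (4, -4).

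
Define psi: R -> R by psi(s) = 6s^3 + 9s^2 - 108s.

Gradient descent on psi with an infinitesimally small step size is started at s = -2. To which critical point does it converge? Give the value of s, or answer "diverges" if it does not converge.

psi'(s) = 18(s - 2)(s + 3), so psi'(-2) = -72.
Gradient descent moves in the -psi' direction, i.e. s is increasing.
The nearest critical point in that direction is s = 2, where psi'' = 90 > 0 (a local minimum). The iterate converges there.

2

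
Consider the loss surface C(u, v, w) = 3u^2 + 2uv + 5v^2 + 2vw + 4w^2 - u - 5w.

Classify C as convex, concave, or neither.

C is quadratic, so its Hessian is the constant matrix H = [[6, 2, 0], [2, 10, 2], [0, 2, 8]].
Leading principal minors: 6, 56, 424.
All positive ⇒ H ≻ 0 ⇒ convex.

convex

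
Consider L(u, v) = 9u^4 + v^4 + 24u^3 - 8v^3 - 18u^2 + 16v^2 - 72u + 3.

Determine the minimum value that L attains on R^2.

-54

L(u,v) separates as P(u) + Q(v) + 3, so its minimum is min P + min Q + 3.
P'(u) = 36(u - 1)(u + 1)(u + 2) vanishes at u ∈ {-2, -1, 1}; Q'(v) = 4v(v - 4)(v - 2) vanishes at v ∈ {0, 2, 4}.
Local minima of P (where P''>0): P(-2)=24, P(1)=-57. Local minima of Q: Q(0)=0, Q(4)=0.
So the global minimum of L is P(1) + Q(0) + 3 = -57 + 0 + 3 = -54, attained at (1, 0).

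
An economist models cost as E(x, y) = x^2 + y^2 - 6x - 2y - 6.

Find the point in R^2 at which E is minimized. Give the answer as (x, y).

E(x,y) separates as P(x) + Q(y) − 6, so its minimum is min P + min Q − 6.
P'(x) = 2x - 6 vanishes at x ∈ {3}; Q'(y) = 2y - 2 vanishes at y ∈ {1}.
Local minima of P (where P''>0): P(3)=-9. Local minima of Q: Q(1)=-1.
So the global minimum of E is P(3) + Q(1) − 6 = -9 − 1 − 6 = -16, attained at (3, 1).

(3, 1)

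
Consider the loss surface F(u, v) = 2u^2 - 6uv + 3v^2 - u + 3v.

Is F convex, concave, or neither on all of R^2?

F is quadratic, so its Hessian is the constant matrix H = [[4, -6], [-6, 6]].
det(H) = -12, tr(H) = 10.
det(H) < 0, so H is indefinite: neither convex nor concave.

neither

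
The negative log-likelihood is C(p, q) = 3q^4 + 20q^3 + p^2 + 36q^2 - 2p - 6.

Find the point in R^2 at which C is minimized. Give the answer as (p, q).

C(p,q) separates as A(p) + B(q) − 6, so its minimum is min A + min B − 6.
A'(p) = 2p - 2 vanishes at p ∈ {1}; B'(q) = 12q(q + 2)(q + 3) vanishes at q ∈ {-3, -2, 0}.
Local minima of A (where A''>0): A(1)=-1. Local minima of B: B(-3)=27, B(0)=0.
So the global minimum of C is A(1) + B(0) − 6 = -1 + 0 − 6 = -7, attained at (1, 0).

(1, 0)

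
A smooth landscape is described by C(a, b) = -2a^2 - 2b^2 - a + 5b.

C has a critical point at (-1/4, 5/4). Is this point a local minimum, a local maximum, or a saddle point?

The Hessian of C is constant: H = [[-4, 0], [0, -4]].
det(H) = (-4)·(-4) − 0² = 16.
det(H) > 0 and tr(H) = -8 < 0, so H is negative definite and the point is a local maximum.

local maximum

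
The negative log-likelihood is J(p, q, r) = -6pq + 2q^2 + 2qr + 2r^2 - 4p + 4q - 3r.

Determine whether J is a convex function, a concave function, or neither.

J is quadratic, so its Hessian is the constant matrix H = [[0, -6, 0], [-6, 4, 2], [0, 2, 4]].
Leading principal minors: 0, -36, -144.
Neither pattern holds ⇒ H is indefinite ⇒ neither convex nor concave.

neither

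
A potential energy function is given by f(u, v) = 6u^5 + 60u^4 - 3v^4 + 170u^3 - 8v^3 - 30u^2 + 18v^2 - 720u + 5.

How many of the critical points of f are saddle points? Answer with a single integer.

f separates as a function of u plus a function of v, so ∇f=0 decouples.
∂f/∂u = 30(u - 1)(u + 2)(u + 3)(u + 4) = 0 at u ∈ {-4, -3, -2, 1}; ∂f/∂v = -12v(v - 1)(v + 3) = 0 at v ∈ {-3, 0, 1}.
The Hessian is diagonal: diag(f_uu, f_vv). Second derivatives: f_uu(-4)=-300, f_uu(-3)=120, f_uu(-2)=-180, f_uu(1)=1800; f_vv(-3)=-144, f_vv(0)=36, f_vv(1)=-48.
Saddle points occur where the two diagonal entries have opposite signs: (-4, 0), (-3, -3), (-3, 1), (-2, 0), (1, -3), (1, 1). Count: 6.

6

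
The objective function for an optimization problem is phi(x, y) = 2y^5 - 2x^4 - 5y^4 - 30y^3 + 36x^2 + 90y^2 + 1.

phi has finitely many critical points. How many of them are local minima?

2

phi separates as a function of x plus a function of y, so ∇phi=0 decouples.
∂phi/∂x = -8x(x - 3)(x + 3) = 0 at x ∈ {-3, 0, 3}; ∂phi/∂y = 10y(y - 3)(y - 2)(y + 3) = 0 at y ∈ {-3, 0, 2, 3}.
The Hessian is diagonal: diag(phi_xx, phi_yy). Second derivatives: phi_xx(-3)=-144, phi_xx(0)=72, phi_xx(3)=-144; phi_yy(-3)=-900, phi_yy(0)=180, phi_yy(2)=-100, phi_yy(3)=180.
Local minima occur where both diagonal entries positive: (0, 0), (0, 3). Count: 2.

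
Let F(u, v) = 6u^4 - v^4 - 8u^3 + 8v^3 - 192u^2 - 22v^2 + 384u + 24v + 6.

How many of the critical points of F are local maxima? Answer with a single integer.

F separates as a function of u plus a function of v, so ∇F=0 decouples.
∂F/∂u = 24(u - 4)(u - 1)(u + 4) = 0 at u ∈ {-4, 1, 4}; ∂F/∂v = -4(v - 3)(v - 2)(v - 1) = 0 at v ∈ {1, 2, 3}.
The Hessian is diagonal: diag(F_uu, F_vv). Second derivatives: F_uu(-4)=960, F_uu(1)=-360, F_uu(4)=576; F_vv(1)=-8, F_vv(2)=4, F_vv(3)=-8.
Local maxima occur where both diagonal entries negative: (1, 1), (1, 3). Count: 2.

2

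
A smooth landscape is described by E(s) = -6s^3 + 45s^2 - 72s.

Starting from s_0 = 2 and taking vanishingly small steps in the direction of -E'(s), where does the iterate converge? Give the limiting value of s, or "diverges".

1

E'(s) = -18(s - 4)(s - 1), so E'(2) = 36.
Gradient descent moves in the -E' direction, i.e. s is decreasing.
The nearest critical point in that direction is s = 1, where E'' = 54 > 0 (a local minimum). The iterate converges there.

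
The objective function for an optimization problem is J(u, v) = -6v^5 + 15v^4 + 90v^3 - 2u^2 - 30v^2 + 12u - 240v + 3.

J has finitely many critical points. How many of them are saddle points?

J separates as a function of u plus a function of v, so ∇J=0 decouples.
∂J/∂u = -4(u - 3) = 0 at u ∈ {3}; ∂J/∂v = -30(v - 4)(v - 1)(v + 1)(v + 2) = 0 at v ∈ {-2, -1, 1, 4}.
The Hessian is diagonal: diag(J_uu, J_vv). Second derivatives: J_uu(3)=-4; J_vv(-2)=540, J_vv(-1)=-300, J_vv(1)=540, J_vv(4)=-2700.
Saddle points occur where the two diagonal entries have opposite signs: (3, -2), (3, 1). Count: 2.

2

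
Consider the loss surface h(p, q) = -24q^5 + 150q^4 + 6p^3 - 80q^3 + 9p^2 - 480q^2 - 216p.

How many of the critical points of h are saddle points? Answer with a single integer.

h separates as a function of p plus a function of q, so ∇h=0 decouples.
∂h/∂p = 18(p - 3)(p + 4) = 0 at p ∈ {-4, 3}; ∂h/∂q = -120q(q - 4)(q - 2)(q + 1) = 0 at q ∈ {-1, 0, 2, 4}.
The Hessian is diagonal: diag(h_pp, h_qq). Second derivatives: h_pp(-4)=-126, h_pp(3)=126; h_qq(-1)=1800, h_qq(0)=-960, h_qq(2)=1440, h_qq(4)=-4800.
Saddle points occur where the two diagonal entries have opposite signs: (-4, -1), (-4, 2), (3, 0), (3, 4). Count: 4.

4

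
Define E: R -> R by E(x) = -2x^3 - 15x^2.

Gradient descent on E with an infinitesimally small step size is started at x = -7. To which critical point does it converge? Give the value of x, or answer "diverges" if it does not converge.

E'(x) = -6x(x + 5), so E'(-7) = -84.
Gradient descent moves in the -E' direction, i.e. x is increasing.
The nearest critical point in that direction is x = -5, where E'' = 30 > 0 (a local minimum). The iterate converges there.

-5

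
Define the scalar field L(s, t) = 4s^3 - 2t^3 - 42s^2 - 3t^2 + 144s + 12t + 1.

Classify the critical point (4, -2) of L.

local minimum

The mixed partial ∂²L/∂s∂t is 0, so the Hessian at any point is diag(L_ss, L_tt) = diag(12(2s - 7), -6(2t + 1)).
At (4, -2): H = diag(12, 18).
Both eigenvalues are positive, so H is positive definite: a local minimum.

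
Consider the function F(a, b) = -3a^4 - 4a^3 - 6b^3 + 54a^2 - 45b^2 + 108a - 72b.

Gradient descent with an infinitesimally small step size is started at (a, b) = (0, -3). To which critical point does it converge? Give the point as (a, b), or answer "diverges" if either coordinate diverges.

(-1, -4)

F is separable, so gradient descent decouples: a follows -∂F/∂a, b follows -∂F/∂b.
∂F/∂a = -12(a - 3)(a + 1)(a + 3); at a=0 this is 108, so a decreases.
∂F/∂b = -18(b + 1)(b + 4); at b=-3 this is 36, so b decreases.
a converges to its nearest critical value -1 (a local min of the a-part); b converges to -4. The iterate converges to (-1, -4).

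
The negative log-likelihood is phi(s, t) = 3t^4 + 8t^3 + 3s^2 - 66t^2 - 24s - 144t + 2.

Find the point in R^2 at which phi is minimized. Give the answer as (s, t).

phi(s,t) separates as P(s) + Q(t) + 2, so its minimum is min P + min Q + 2.
P'(s) = 6s - 24 vanishes at s ∈ {4}; Q'(t) = 12(t - 3)(t + 1)(t + 4) vanishes at t ∈ {-4, -1, 3}.
Local minima of P (where P''>0): P(4)=-48. Local minima of Q: Q(-4)=-224, Q(3)=-567.
So the global minimum of phi is P(4) + Q(3) + 2 = -48 − 567 + 2 = -613, attained at (4, 3).

(4, 3)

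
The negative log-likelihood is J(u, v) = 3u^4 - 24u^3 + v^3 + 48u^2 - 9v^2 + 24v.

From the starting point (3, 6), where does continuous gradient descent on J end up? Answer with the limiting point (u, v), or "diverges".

J is separable, so gradient descent decouples: u follows -∂J/∂u, v follows -∂J/∂v.
∂J/∂u = 12u(u - 4)(u - 2); at u=3 this is -36, so u increases.
∂J/∂v = 3(v - 4)(v - 2); at v=6 this is 24, so v decreases.
u converges to its nearest critical value 4 (a local min of the u-part); v converges to 4. The iterate converges to (4, 4).

(4, 4)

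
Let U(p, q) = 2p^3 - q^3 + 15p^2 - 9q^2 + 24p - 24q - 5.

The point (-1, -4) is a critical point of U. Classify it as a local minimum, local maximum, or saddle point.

local minimum

The mixed partial ∂²U/∂p∂q is 0, so the Hessian at any point is diag(U_pp, U_qq) = diag(6(2p + 5), -6(q + 3)).
At (-1, -4): H = diag(18, 6).
Both eigenvalues are positive, so H is positive definite: a local minimum.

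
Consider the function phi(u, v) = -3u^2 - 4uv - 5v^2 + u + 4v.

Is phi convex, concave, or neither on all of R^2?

phi is quadratic, so its Hessian is the constant matrix H = [[-6, -4], [-4, -10]].
det(H) = 44, tr(H) = -16.
det(H) > 0 and tr(H) < 0, so H is negative definite everywhere: concave.

concave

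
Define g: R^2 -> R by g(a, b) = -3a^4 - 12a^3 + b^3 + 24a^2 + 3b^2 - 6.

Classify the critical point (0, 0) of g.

The mixed partial ∂²g/∂a∂b is 0, so the Hessian at any point is diag(g_aa, g_bb) = diag(12(-3a^2 - 6a + 4), 6(b + 1)).
At (0, 0): H = diag(48, 6).
Both eigenvalues are positive, so H is positive definite: a local minimum.

local minimum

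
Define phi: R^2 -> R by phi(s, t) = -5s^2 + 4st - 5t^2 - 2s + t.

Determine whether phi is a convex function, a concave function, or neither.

concave

phi is quadratic, so its Hessian is the constant matrix H = [[-10, 4], [4, -10]].
det(H) = 84, tr(H) = -20.
det(H) > 0 and tr(H) < 0, so H is negative definite everywhere: concave.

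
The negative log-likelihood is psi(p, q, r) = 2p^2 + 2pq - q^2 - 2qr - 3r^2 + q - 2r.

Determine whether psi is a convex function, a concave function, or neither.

neither

psi is quadratic, so its Hessian is the constant matrix H = [[4, 2, 0], [2, -2, -2], [0, -2, -6]].
Leading principal minors: 4, -12, 56.
Neither pattern holds ⇒ H is indefinite ⇒ neither convex nor concave.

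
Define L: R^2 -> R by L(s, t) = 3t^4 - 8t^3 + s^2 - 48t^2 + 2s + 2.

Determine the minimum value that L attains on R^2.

L(s,t) separates as P(s) + Q(t) + 2, so its minimum is min P + min Q + 2.
P'(s) = 2s + 2 vanishes at s ∈ {-1}; Q'(t) = 12t(t - 4)(t + 2) vanishes at t ∈ {-2, 0, 4}.
Local minima of P (where P''>0): P(-1)=-1. Local minima of Q: Q(-2)=-80, Q(4)=-512.
So the global minimum of L is P(-1) + Q(4) + 2 = -1 − 512 + 2 = -511, attained at (-1, 4).

-511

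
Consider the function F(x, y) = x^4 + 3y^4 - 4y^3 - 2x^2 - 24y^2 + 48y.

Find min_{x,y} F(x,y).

-113

F(x,y) separates as P(x) + Q(y), so its minimum is min P + min Q.
P'(x) = 4x(x - 1)(x + 1) vanishes at x ∈ {-1, 0, 1}; Q'(y) = 12(y - 2)(y - 1)(y + 2) vanishes at y ∈ {-2, 1, 2}.
Local minima of P (where P''>0): P(-1)=-1, P(1)=-1. Local minima of Q: Q(-2)=-112, Q(2)=16.
So the global minimum of F is P(-1) + Q(-2) = -1 − 112 = -113, attained at (-1, -2).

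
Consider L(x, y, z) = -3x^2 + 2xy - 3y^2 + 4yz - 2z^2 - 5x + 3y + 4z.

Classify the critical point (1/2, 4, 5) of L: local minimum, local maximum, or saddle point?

local maximum

The Hessian is constant: H = [[-6, 2, 0], [2, -6, 4], [0, 4, -4]].
Leading principal minors: Δ₁ = -6, Δ₂ = 32, Δ₃ = -32.
The minors alternate sign starting negative (−, +, −), so H is negative definite: a local maximum.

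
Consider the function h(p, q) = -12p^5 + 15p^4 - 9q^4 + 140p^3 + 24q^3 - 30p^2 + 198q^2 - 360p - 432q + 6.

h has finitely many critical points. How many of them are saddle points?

h separates as a function of p plus a function of q, so ∇h=0 decouples.
∂h/∂p = -60(p - 3)(p - 1)(p + 1)(p + 2) = 0 at p ∈ {-2, -1, 1, 3}; ∂h/∂q = -36(q - 4)(q - 1)(q + 3) = 0 at q ∈ {-3, 1, 4}.
The Hessian is diagonal: diag(h_pp, h_qq). Second derivatives: h_pp(-2)=900, h_pp(-1)=-480, h_pp(1)=720, h_pp(3)=-2400; h_qq(-3)=-1008, h_qq(1)=432, h_qq(4)=-756.
Saddle points occur where the two diagonal entries have opposite signs: (-2, -3), (-2, 4), (-1, 1), (1, -3), (1, 4), (3, 1). Count: 6.

6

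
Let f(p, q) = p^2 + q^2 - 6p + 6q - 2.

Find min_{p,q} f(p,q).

f(p,q) separates as A(p) + B(q) − 2, so its minimum is min A + min B − 2.
A'(p) = 2p - 6 vanishes at p ∈ {3}; B'(q) = 2q + 6 vanishes at q ∈ {-3}.
Local minima of A (where A''>0): A(3)=-9. Local minima of B: B(-3)=-9.
So the global minimum of f is A(3) + B(-3) − 2 = -9 − 9 − 2 = -20, attained at (3, -3).

-20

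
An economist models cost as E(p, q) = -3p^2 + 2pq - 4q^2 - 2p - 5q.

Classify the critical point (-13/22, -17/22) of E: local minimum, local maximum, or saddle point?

local maximum

The Hessian of E is constant: H = [[-6, 2], [2, -8]].
det(H) = (-6)·(-8) − 2² = 44.
det(H) > 0 and tr(H) = -14 < 0, so H is negative definite and the point is a local maximum.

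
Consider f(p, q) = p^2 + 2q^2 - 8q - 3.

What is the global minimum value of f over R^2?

f(p,q) separates as A(p) + B(q) − 3, so its minimum is min A + min B − 3.
A'(p) = 2p vanishes at p ∈ {0}; B'(q) = 4q - 8 vanishes at q ∈ {2}.
Local minima of A (where A''>0): A(0)=0. Local minima of B: B(2)=-8.
So the global minimum of f is A(0) + B(2) − 3 = 0 − 8 − 3 = -11, attained at (0, 2).

-11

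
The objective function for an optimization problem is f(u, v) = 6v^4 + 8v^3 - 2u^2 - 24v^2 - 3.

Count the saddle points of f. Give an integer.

2

f separates as a function of u plus a function of v, so ∇f=0 decouples.
∂f/∂u = -4u = 0 at u ∈ {0}; ∂f/∂v = 24v(v - 1)(v + 2) = 0 at v ∈ {-2, 0, 1}.
The Hessian is diagonal: diag(f_uu, f_vv). Second derivatives: f_uu(0)=-4; f_vv(-2)=144, f_vv(0)=-48, f_vv(1)=72.
Saddle points occur where the two diagonal entries have opposite signs: (0, -2), (0, 1). Count: 2.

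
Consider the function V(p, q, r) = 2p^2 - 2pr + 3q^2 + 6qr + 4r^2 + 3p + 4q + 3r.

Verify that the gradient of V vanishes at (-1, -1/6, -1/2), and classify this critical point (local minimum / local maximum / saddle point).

local minimum

∇V = (4p - 2r + 3, 6q + 6r + 4, -2p + 6q + 8r + 3); substituting (-1, -1/6, -1/2) gives ∇V = (0, 0, 0), so (-1, -1/6, -1/2) is indeed a critical point.
The Hessian is constant: H = [[4, 0, -2], [0, 6, 6], [-2, 6, 8]].
Leading principal minors: Δ₁ = 4, Δ₂ = 24, Δ₃ = 24.
All leading minors are positive, so H is positive definite: a local minimum.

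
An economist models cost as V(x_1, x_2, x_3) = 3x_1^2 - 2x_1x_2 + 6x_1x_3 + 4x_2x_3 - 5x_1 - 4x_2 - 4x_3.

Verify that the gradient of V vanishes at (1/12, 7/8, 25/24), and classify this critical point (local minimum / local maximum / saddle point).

∇V = (6x_1 - 2x_2 + 6x_3 - 5, -2x_1 + 4x_3 - 4, 6x_1 + 4x_2 - 4); substituting (1/12, 7/8, 25/24) gives ∇V = (0, 0, 0), so (1/12, 7/8, 25/24) is indeed a critical point.
The Hessian is constant: H = [[6, -2, 6], [-2, 0, 4], [6, 4, 0]].
Leading principal minors: Δ₁ = 6, Δ₂ = -4, Δ₃ = -192.
The minors fit neither the all-positive nor the alternating-sign pattern, so H is indefinite: a saddle point.

saddle point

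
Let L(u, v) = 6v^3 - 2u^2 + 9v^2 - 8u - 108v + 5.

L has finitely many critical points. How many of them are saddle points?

1

L separates as a function of u plus a function of v, so ∇L=0 decouples.
∂L/∂u = -4(u + 2) = 0 at u ∈ {-2}; ∂L/∂v = 18(v - 2)(v + 3) = 0 at v ∈ {-3, 2}.
The Hessian is diagonal: diag(L_uu, L_vv). Second derivatives: L_uu(-2)=-4; L_vv(-3)=-90, L_vv(2)=90.
Saddle points occur where the two diagonal entries have opposite signs: (-2, 2). Count: 1.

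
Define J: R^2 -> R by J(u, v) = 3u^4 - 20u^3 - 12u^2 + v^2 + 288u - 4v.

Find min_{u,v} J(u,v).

J(u,v) separates as P(u) + Q(v), so its minimum is min P + min Q.
P'(u) = 12(u - 4)(u - 3)(u + 2) vanishes at u ∈ {-2, 3, 4}; Q'(v) = 2v - 4 vanishes at v ∈ {2}.
Local minima of P (where P''>0): P(-2)=-416, P(4)=448. Local minima of Q: Q(2)=-4.
So the global minimum of J is P(-2) + Q(2) = -416 − 4 = -420, attained at (-2, 2).

-420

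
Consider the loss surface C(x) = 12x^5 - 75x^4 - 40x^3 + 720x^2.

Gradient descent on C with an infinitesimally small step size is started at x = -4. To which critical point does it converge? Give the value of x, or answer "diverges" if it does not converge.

C'(x) = 60x(x - 4)(x - 3)(x + 2), so C'(-4) = 26880.
Gradient descent moves in the -C' direction, i.e. x is decreasing.
There is no critical point below x=-4, and C' keeps the same sign, so the iterate runs off to −∞.

diverges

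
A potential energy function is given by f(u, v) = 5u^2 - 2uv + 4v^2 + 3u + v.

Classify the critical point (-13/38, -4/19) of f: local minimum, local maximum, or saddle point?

The Hessian of f is constant: H = [[10, -2], [-2, 8]].
det(H) = 10·8 − (-2)² = 76.
det(H) > 0 and tr(H) = 18 > 0, so H is positive definite and the point is a local minimum.

local minimum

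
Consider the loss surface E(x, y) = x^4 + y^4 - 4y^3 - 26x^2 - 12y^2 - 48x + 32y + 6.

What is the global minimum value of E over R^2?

E(x,y) separates as P(x) + Q(y) + 6, so its minimum is min P + min Q + 6.
P'(x) = 4(x - 4)(x + 1)(x + 3) vanishes at x ∈ {-3, -1, 4}; Q'(y) = 4(y - 4)(y - 1)(y + 2) vanishes at y ∈ {-2, 1, 4}.
Local minima of P (where P''>0): P(-3)=-9, P(4)=-352. Local minima of Q: Q(-2)=-64, Q(4)=-64.
So the global minimum of E is P(4) + Q(-2) + 6 = -352 − 64 + 6 = -410, attained at (4, -2).

-410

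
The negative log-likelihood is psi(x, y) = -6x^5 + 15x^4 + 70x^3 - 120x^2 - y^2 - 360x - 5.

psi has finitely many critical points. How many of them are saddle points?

psi separates as a function of x plus a function of y, so ∇psi=0 decouples.
∂psi/∂x = -30(x - 3)(x - 2)(x + 1)(x + 2) = 0 at x ∈ {-2, -1, 2, 3}; ∂psi/∂y = -2y = 0 at y ∈ {0}.
The Hessian is diagonal: diag(psi_xx, psi_yy). Second derivatives: psi_xx(-2)=600, psi_xx(-1)=-360, psi_xx(2)=360, psi_xx(3)=-600; psi_yy(0)=-2.
Saddle points occur where the two diagonal entries have opposite signs: (-2, 0), (2, 0). Count: 2.

2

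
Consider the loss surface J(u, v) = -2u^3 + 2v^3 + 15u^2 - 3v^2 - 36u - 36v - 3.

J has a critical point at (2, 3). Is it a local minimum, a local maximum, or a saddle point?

local minimum

The mixed partial ∂²J/∂u∂v is 0, so the Hessian at any point is diag(J_uu, J_vv) = diag(6(-2u + 5), 6(2v - 1)).
At (2, 3): H = diag(6, 30).
Both eigenvalues are positive, so H is positive definite: a local minimum.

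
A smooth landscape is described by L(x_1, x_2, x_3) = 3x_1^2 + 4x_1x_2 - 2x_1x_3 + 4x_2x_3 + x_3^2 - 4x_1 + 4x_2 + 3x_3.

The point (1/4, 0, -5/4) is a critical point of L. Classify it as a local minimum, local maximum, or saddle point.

The Hessian is constant: H = [[6, 4, -2], [4, 0, 4], [-2, 4, 2]].
Leading principal minors: Δ₁ = 6, Δ₂ = -16, Δ₃ = -192.
The minors fit neither the all-positive nor the alternating-sign pattern, so H is indefinite: a saddle point.

saddle point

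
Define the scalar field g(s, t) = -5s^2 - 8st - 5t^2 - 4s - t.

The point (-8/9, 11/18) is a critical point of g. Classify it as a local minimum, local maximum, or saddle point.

The Hessian of g is constant: H = [[-10, -8], [-8, -10]].
det(H) = (-10)·(-10) − (-8)² = 36.
det(H) > 0 and tr(H) = -20 < 0, so H is negative definite and the point is a local maximum.

local maximum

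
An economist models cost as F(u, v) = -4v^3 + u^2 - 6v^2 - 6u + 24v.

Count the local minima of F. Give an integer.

F separates as a function of u plus a function of v, so ∇F=0 decouples.
∂F/∂u = 2(u - 3) = 0 at u ∈ {3}; ∂F/∂v = -12(v - 1)(v + 2) = 0 at v ∈ {-2, 1}.
The Hessian is diagonal: diag(F_uu, F_vv). Second derivatives: F_uu(3)=2; F_vv(-2)=36, F_vv(1)=-36.
Local minima occur where both diagonal entries positive: (3, -2). Count: 1.

1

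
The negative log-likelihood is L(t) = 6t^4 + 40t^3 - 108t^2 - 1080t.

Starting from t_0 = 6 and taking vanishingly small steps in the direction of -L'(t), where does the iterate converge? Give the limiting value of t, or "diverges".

3

L'(t) = 24(t - 3)(t + 3)(t + 5), so L'(6) = 7128.
Gradient descent moves in the -L' direction, i.e. t is decreasing.
The nearest critical point in that direction is t = 3, where L'' = 1152 > 0 (a local minimum). The iterate converges there.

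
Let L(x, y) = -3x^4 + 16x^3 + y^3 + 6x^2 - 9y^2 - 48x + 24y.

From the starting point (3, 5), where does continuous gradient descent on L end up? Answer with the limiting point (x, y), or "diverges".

L is separable, so gradient descent decouples: x follows -∂L/∂x, y follows -∂L/∂y.
∂L/∂x = -12(x - 4)(x - 1)(x + 1); at x=3 this is 96, so x decreases.
∂L/∂y = 3(y - 4)(y - 2); at y=5 this is 9, so y decreases.
x converges to its nearest critical value 1 (a local min of the x-part); y converges to 4. The iterate converges to (1, 4).

(1, 4)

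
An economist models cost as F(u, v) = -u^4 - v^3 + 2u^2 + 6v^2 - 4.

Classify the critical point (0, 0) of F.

local minimum

The mixed partial ∂²F/∂u∂v is 0, so the Hessian at any point is diag(F_uu, F_vv) = diag(4(-3u^2 + 1), 6(-v + 2)).
At (0, 0): H = diag(4, 12).
Both eigenvalues are positive, so H is positive definite: a local minimum.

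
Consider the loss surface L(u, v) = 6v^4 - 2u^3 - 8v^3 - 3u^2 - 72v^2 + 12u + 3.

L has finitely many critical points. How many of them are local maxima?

L separates as a function of u plus a function of v, so ∇L=0 decouples.
∂L/∂u = -6(u - 1)(u + 2) = 0 at u ∈ {-2, 1}; ∂L/∂v = 24v(v - 3)(v + 2) = 0 at v ∈ {-2, 0, 3}.
The Hessian is diagonal: diag(L_uu, L_vv). Second derivatives: L_uu(-2)=18, L_uu(1)=-18; L_vv(-2)=240, L_vv(0)=-144, L_vv(3)=360.
Local maxima occur where both diagonal entries negative: (1, 0). Count: 1.

1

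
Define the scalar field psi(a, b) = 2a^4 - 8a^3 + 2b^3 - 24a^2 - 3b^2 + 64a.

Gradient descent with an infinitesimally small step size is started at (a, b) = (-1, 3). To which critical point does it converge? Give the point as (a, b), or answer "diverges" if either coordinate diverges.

(-2, 1)

psi is separable, so gradient descent decouples: a follows -∂psi/∂a, b follows -∂psi/∂b.
∂psi/∂a = 8(a - 4)(a - 1)(a + 2); at a=-1 this is 80, so a decreases.
∂psi/∂b = 6b(b - 1); at b=3 this is 36, so b decreases.
a converges to its nearest critical value -2 (a local min of the a-part); b converges to 1. The iterate converges to (-2, 1).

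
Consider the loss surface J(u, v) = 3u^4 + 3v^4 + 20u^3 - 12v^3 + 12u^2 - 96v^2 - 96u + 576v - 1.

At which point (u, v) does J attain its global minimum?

(1, -4)

J(u,v) separates as P(u) + Q(v) − 1, so its minimum is min P + min Q − 1.
P'(u) = 12(u - 1)(u + 2)(u + 4) vanishes at u ∈ {-4, -2, 1}; Q'(v) = 12(v - 4)(v - 3)(v + 4) vanishes at v ∈ {-4, 3, 4}.
Local minima of P (where P''>0): P(-4)=64, P(1)=-61. Local minima of Q: Q(-4)=-2304, Q(4)=768.
So the global minimum of J is P(1) + Q(-4) − 1 = -61 − 2304 − 1 = -2366, attained at (1, -4).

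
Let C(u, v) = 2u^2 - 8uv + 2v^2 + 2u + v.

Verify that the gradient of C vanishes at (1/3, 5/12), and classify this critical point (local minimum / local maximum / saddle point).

∇C = (4u - 8v + 2, -8u + 4v + 1); substituting (1/3, 5/12) gives ∇C = (0, 0), so (1/3, 5/12) is indeed a critical point.
The Hessian of C is constant: H = [[4, -8], [-8, 4]].
det(H) = 4·4 − (-8)² = -48.
Since det(H) < 0, H is indefinite and the critical point is a saddle point.

saddle point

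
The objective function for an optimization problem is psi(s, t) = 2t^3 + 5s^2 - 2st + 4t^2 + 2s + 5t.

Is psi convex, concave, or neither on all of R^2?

neither

The term 2t^3 is cubic, so the Hessian is not constant.
∂²psi/∂t² = 12t + 8, which takes both signs as t varies (negative for sufficiently negative t). A diagonal entry of the Hessian changing sign means the Hessian is neither positive- nor negative-semidefinite on all of R^2.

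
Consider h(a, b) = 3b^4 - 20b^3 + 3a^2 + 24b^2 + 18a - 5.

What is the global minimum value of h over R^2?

-160

h(a,b) separates as P(a) + Q(b) − 5, so its minimum is min P + min Q − 5.
P'(a) = 6a + 18 vanishes at a ∈ {-3}; Q'(b) = 12b(b - 4)(b - 1) vanishes at b ∈ {0, 1, 4}.
Local minima of P (where P''>0): P(-3)=-27. Local minima of Q: Q(0)=0, Q(4)=-128.
So the global minimum of h is P(-3) + Q(4) − 5 = -27 − 128 − 5 = -160, attained at (-3, 4).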